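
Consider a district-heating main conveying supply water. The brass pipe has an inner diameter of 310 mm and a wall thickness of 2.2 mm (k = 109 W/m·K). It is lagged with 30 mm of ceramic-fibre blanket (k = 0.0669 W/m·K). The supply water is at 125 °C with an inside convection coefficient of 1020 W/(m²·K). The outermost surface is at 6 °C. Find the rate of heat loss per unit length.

q′ ≈ 286 W/m

For a radial system each layer contributes R = ln(r_out/r_in)/(2πkL); films add R = 1/(hA).
R_inner film = 1/(h_i·2πr₁L) = 1/(1020×2π×0.155×1) = 0.001007 K/W
R_brass pipe wall = ln(157.2/155)/(2π×109×1) = 2.058×10^-5 K/W
R_ceramic-fibre blanket = ln(187.2/157.2)/(2π×0.0669×1) = 0.4155 K/W
R_total = 0.4165 K/W
Q = ΔT/R_total = 119/0.4165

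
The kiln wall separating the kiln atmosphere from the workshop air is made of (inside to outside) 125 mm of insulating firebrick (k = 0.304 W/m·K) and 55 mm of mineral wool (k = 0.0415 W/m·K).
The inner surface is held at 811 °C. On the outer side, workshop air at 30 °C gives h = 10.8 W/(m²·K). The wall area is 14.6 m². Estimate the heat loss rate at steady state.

Q ≈ 6230 W

Model the wall as resistances in series:
R_insulating firebrick = L/(kA) = 0.125/(0.304×14.6) = 0.02816 K/W
R_mineral wool = L/(kA) = 0.055/(0.0415×14.6) = 0.09077 K/W
R_outer film = 1/(h_o·A) = 1/(10.8×14.6) = 0.006342 K/W
R_total = 0.1253 K/W
Q = ΔT / R_total = 781 / 0.1253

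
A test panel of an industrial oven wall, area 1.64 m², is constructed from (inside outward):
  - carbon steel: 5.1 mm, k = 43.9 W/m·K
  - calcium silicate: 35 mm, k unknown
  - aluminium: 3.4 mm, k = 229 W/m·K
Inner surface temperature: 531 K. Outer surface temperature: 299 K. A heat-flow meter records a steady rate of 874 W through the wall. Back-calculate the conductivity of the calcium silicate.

Treating each layer as a thermal resistance in series:
R_carbon steel = L/(kA) = 0.0051/(43.9×1.64) = 7.084×10^-5 K/W
R_aluminium = L/(kA) = 0.0034/(229×1.64) = 9.053×10^-6 K/W
Sum of known resistances R_other = 7.989×10^-5 K/W
Total R = ΔT/Q = 232/874 = 0.2654 K/W
R_calcium silicate = R_total − R_other = 0.2654 K/W
k = L/(R·A) = 0.035/(0.2654×1.64)

k ≈ 0.0804 W/(m·K)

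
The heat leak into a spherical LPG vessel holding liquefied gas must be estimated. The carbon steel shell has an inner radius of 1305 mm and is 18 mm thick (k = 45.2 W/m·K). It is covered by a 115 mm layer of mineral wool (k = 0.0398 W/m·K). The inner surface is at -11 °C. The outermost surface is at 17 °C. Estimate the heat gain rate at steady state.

Spherical conduction: R = (1/r_in − 1/r_out)/(4πk) per layer; series-sum.
R_carbon steel shell = (1/1.305 − 1/1.323)/(4π×45.2) = 1.835×10^-5 K/W
R_mineral wool = (1/1.323 − 1/1.438)/(4π×0.0398) = 0.1209 K/W
R_total = 0.1209 K/W
Q = ΔT/R_total = 28/0.1209

Q ≈ 232 W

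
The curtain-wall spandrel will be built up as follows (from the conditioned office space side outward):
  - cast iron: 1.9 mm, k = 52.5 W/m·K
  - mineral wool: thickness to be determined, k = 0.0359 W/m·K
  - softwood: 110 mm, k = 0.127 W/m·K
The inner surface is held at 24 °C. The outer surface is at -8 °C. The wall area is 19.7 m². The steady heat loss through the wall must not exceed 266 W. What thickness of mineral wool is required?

Thermal resistances in series:
R_cast iron = L/(kA) = 0.0019/(52.5×19.7) = 1.837×10^-6 K/W
R_softwood = L/(kA) = 0.11/(0.127×19.7) = 0.04397 K/W
Sum of the known resistances R_other = 0.04397 K/W
Required total resistance R_tot = ΔT/Q_allow = 32/266 = 0.1203 K/W
R_mineral wool = R_tot − R_other = 0.07633 K/W
L = R·k·A = 0.07633×0.0359×19.7

L ≈ 54 mm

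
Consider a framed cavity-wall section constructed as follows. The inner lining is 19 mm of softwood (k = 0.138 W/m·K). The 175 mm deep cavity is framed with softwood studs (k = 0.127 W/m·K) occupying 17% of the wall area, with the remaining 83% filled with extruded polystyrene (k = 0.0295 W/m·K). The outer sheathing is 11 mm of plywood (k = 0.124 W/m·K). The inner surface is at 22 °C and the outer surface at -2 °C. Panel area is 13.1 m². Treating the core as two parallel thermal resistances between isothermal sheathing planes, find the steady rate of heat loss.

Sheathing layers in series; stud and cavity paths in parallel between them.
R_inner = 0.019/(0.138×13.1) = 0.01051 K/W
R_stud  = 0.175/(0.127×0.17×13.1) = 0.6187 K/W
R_cav   = 0.175/(0.0295×0.83×13.1) = 0.5456 K/W
1/R_core = 1/R_stud + 1/R_cav → R_core = 0.2899 K/W
R_outer = 0.011/(0.124×13.1) = 0.006772 K/W
R_total = 0.3072 K/W
Q = ΔT/R_total = 24/0.3072

Q ≈ 78.1 W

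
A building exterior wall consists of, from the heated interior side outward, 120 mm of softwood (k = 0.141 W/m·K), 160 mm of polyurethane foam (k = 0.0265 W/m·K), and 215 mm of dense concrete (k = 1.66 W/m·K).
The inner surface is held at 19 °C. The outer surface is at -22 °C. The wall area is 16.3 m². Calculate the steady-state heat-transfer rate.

Q ≈ 95.2 W

Using the resistance-network approach (series):
R_softwood = L/(kA) = 0.12/(0.141×16.3) = 0.05221 K/W
R_polyurethane foam = L/(kA) = 0.16/(0.0265×16.3) = 0.3704 K/W
R_dense concrete = L/(kA) = 0.215/(1.66×16.3) = 0.007946 K/W
R_total = 0.4306 K/W
Q = ΔT / R_total = 41 / 0.4306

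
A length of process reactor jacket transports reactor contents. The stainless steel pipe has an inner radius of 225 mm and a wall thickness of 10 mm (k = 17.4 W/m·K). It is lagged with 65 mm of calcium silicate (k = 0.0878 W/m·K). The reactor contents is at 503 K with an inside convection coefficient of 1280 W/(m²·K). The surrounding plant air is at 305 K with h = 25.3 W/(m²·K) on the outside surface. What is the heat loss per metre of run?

Per-layer cylindrical resistances, series-summed:
R_inner film = 1/(h_i·2πr₁L) = 1/(1280×2π×0.225×1) = 5.526×10^-4 K/W
R_stainless steel pipe wall = ln(235/225)/(2π×17.4×1) = 3.978×10^-4 K/W
R_calcium silicate = ln(300/235)/(2π×0.0878×1) = 0.4427 K/W
R_outer film = 1/(h_o·2πr_oL) = 1/(25.3×2π×0.3×1) = 0.02097 K/W
R_total = 0.4646 K/W
Q = ΔT/R_total = 198/0.4646

q′ ≈ 426 W/m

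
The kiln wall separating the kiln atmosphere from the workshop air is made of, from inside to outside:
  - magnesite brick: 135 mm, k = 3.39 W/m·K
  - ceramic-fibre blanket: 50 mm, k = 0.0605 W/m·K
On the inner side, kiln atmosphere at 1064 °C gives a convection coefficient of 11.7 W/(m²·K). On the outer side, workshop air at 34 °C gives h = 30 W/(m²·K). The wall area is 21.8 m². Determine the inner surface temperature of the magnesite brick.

T ≈ 975 °C

Treating each layer as a thermal resistance in series:
R_inner film = 1/(h_i·A) = 1/(11.7×21.8) = 0.003921 K/W
R_magnesite brick = L/(kA) = 0.135/(3.39×21.8) = 0.001827 K/W
R_ceramic-fibre blanket = L/(kA) = 0.05/(0.0605×21.8) = 0.03791 K/W
R_outer film = 1/(h_o·A) = 1/(30×21.8) = 0.001529 K/W
R_total = 0.04519 K/W;  Q = ΔT/R_total = 1030/0.04519 = 22790 W
T_interface = T_inner − Q·ΣR(inner→interface) = 1064 − 22800×0.003921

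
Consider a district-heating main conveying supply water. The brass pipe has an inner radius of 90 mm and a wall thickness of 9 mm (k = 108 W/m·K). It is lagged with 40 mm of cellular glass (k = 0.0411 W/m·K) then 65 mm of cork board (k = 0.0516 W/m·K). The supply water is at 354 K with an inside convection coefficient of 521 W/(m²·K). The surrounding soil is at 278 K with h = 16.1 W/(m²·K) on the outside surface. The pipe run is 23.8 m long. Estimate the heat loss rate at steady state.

Q ≈ 709 W

Radial resistances (cylindrical: R_cond = ln(r_o/r_i)/(2πkL), R_conv = 1/(h·2πrL)):
R_inner film = 1/(h_i·2πr₁L) = 1/(521×2π×0.09×23.8) = 1.426×10^-4 K/W
R_brass pipe wall = ln(99/90)/(2π×108×23.8) = 5.901×10^-6 K/W
R_cellular glass = ln(139/99)/(2π×0.0411×23.8) = 0.05521 K/W
R_cork board = ln(204/139)/(2π×0.0516×23.8) = 0.04972 K/W
R_outer film = 1/(h_o·2πr_oL) = 1/(16.1×2π×0.204×23.8) = 0.002036 K/W
R_total = 0.1071 K/W
Q = ΔT/R_total = 76/0.1071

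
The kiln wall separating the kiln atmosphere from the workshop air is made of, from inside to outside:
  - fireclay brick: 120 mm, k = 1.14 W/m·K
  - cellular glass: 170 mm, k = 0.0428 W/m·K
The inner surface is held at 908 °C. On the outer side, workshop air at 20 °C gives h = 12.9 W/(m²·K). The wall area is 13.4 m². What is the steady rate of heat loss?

Series thermal resistances:
R_fireclay brick = L/(kA) = 0.12/(1.14×13.4) = 0.007855 K/W
R_cellular glass = L/(kA) = 0.17/(0.0428×13.4) = 0.2964 K/W
R_outer film = 1/(h_o·A) = 1/(12.9×13.4) = 0.005785 K/W
R_total = 0.3101 K/W
Q = ΔT / R_total = 888 / 0.3101

Q ≈ 2860 W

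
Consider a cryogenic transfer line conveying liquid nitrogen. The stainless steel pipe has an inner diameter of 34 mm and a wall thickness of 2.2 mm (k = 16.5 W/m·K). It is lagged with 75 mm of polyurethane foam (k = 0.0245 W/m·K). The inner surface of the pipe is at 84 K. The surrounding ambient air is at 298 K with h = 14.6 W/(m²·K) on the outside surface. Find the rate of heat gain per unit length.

Cylindrical conduction, so R = ln(r₂/r₁)/(2πkL) per layer, in series:
R_stainless steel pipe wall = ln(19.2/17)/(2π×16.5×1) = 0.001174 K/W
R_polyurethane foam = ln(94.2/19.2)/(2π×0.0245×1) = 10.33 K/W
R_outer film = 1/(h_o·2πr_oL) = 1/(14.6×2π×0.0942×1) = 0.1157 K/W
R_total = 10.45 K/W
Q = ΔT/R_total = 214/10.45

q′ ≈ 20.5 W/m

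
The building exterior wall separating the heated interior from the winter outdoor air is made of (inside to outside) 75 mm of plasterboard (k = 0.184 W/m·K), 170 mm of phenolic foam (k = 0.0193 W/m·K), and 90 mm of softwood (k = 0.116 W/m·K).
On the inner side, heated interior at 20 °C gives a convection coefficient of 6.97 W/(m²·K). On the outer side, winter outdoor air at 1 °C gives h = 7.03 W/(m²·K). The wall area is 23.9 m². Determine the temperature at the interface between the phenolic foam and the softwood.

Using the resistance-network approach (series):
R_inner film = 1/(h_i·A) = 1/(6.97×23.9) = 0.006003 K/W
R_plasterboard = L/(kA) = 0.075/(0.184×23.9) = 0.01705 K/W
R_phenolic foam = L/(kA) = 0.17/(0.0193×23.9) = 0.3685 K/W
R_softwood = L/(kA) = 0.09/(0.116×23.9) = 0.03246 K/W
R_outer film = 1/(h_o·A) = 1/(7.03×23.9) = 0.005952 K/W
R_total = 0.43 K/W;  Q = ΔT/R_total = 19/0.43 = 44.18 W
T_interface = T_inner − Q·ΣR(inner→interface) = 20 − 44.2×0.3916

T ≈ 2.7 °C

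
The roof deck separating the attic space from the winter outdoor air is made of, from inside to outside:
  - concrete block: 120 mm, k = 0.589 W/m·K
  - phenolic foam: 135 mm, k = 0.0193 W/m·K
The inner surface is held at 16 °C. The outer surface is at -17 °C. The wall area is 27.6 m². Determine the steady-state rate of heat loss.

Treating each layer as a thermal resistance in series:
R_concrete block = L/(kA) = 0.12/(0.589×27.6) = 0.007382 K/W
R_phenolic foam = L/(kA) = 0.135/(0.0193×27.6) = 0.2534 K/W
R_total = 0.2608 K/W
Q = ΔT / R_total = 33 / 0.2608

Q ≈ 127 W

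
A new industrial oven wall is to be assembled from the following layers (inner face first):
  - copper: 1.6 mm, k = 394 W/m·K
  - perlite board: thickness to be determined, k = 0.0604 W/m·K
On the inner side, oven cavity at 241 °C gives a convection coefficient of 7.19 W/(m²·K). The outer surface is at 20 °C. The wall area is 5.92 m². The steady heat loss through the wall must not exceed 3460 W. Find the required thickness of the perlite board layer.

L ≈ 14.4 mm

Series thermal resistances:
R_inner film = 1/(h_i·A) = 1/(7.19×5.92) = 0.02349 K/W
R_copper = L/(kA) = 0.0016/(394×5.92) = 6.86×10^-7 K/W
Sum of the known resistances R_other = 0.02349 K/W
Required total resistance R_tot = ΔT/Q_allow = 221/3460 = 0.06387 K/W
R_perlite board = R_tot − R_other = 0.04038 K/W
L = R·k·A = 0.04038×0.0604×5.92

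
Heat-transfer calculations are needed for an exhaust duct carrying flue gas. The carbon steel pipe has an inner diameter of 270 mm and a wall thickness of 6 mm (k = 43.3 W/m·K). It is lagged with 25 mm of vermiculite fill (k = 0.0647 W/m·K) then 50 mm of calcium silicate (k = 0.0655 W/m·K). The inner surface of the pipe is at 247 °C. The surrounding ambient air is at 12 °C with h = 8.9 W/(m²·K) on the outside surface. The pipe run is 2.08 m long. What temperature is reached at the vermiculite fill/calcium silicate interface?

For a radial system each layer contributes R = ln(r_out/r_in)/(2πkL); films add R = 1/(hA).
R_carbon steel pipe wall = ln(141/135)/(2π×43.3×2.08) = 7.684×10^-5 K/W
R_vermiculite fill = ln(166/141)/(2π×0.0647×2.08) = 0.193 K/W
R_calcium silicate = ln(216/166)/(2π×0.0655×2.08) = 0.3076 K/W
R_outer film = 1/(h_o·2πr_oL) = 1/(8.9×2π×0.216×2.08) = 0.0398 K/W
R_total = 0.5405 K/W
Q = ΔT/R_total = 235/0.5405
Q = 435 W
T_interface = T_inner − Q·ΣR(inner→interface) = 247 − 435×0.1931

T ≈ 163 °C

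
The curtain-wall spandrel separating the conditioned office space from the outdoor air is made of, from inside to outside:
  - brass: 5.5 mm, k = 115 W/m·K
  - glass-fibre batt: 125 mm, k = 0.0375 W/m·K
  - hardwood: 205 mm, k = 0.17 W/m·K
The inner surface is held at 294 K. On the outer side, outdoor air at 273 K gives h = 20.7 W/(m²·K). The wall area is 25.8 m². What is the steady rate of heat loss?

Q ≈ 118 W

Model the wall as resistances in series:
R_brass = L/(kA) = 0.0055/(115×25.8) = 1.854×10^-6 K/W
R_glass-fibre batt = L/(kA) = 0.125/(0.0375×25.8) = 0.1292 K/W
R_hardwood = L/(kA) = 0.205/(0.17×25.8) = 0.04674 K/W
R_outer film = 1/(h_o·A) = 1/(20.7×25.8) = 0.001872 K/W
R_total = 0.1778 K/W
Q = ΔT / R_total = 21 / 0.1778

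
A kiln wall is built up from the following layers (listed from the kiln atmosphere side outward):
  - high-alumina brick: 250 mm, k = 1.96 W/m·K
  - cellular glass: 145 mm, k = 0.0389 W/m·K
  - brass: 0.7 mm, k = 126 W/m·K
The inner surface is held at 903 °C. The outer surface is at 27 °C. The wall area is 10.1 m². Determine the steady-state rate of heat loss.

Q ≈ 2300 W

Thermal resistances in series:
R_high-alumina brick = L/(kA) = 0.25/(1.96×10.1) = 0.01263 K/W
R_cellular glass = L/(kA) = 0.145/(0.0389×10.1) = 0.3691 K/W
R_brass = L/(kA) = 0.0007/(126×10.1) = 5.501×10^-7 K/W
R_total = 0.3817 K/W
Q = ΔT / R_total = 876 / 0.3817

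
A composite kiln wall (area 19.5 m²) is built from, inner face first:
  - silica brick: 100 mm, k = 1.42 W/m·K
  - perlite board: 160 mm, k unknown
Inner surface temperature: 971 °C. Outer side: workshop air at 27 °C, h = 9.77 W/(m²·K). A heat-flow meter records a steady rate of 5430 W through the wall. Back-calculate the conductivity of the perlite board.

Model the wall as resistances in series:
R_silica brick = L/(kA) = 0.1/(1.42×19.5) = 0.003611 K/W
R_outer film = 1/(h_o·A) = 1/(9.77×19.5) = 0.005249 K/W
Sum of known resistances R_other = 0.00886 K/W
Total R = ΔT/Q = 944/5430 = 0.1738 K/W
R_perlite board = R_total − R_other = 0.165 K/W
k = L/(R·A) = 0.16/(0.165×19.5)

k ≈ 0.0497 W/(m·K)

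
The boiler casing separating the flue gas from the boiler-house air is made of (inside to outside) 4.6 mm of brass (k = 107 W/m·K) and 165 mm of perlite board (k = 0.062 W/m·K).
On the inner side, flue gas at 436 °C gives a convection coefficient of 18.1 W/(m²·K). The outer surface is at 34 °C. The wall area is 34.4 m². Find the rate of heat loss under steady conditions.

Q ≈ 5090 W

Treating each layer as a thermal resistance in series:
R_inner film = 1/(h_i·A) = 1/(18.1×34.4) = 0.001606 K/W
R_brass = L/(kA) = 0.0046/(107×34.4) = 1.25×10^-6 K/W
R_perlite board = L/(kA) = 0.165/(0.062×34.4) = 0.07736 K/W
R_total = 0.07897 K/W
Q = ΔT / R_total = 402 / 0.07897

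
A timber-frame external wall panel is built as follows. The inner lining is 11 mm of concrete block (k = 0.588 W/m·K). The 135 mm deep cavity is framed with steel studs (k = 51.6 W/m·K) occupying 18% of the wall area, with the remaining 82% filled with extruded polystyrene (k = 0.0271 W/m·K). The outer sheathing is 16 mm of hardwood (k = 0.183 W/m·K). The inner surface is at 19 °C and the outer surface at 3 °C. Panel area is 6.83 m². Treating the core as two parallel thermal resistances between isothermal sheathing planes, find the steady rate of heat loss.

Sheathing layers in series; stud and cavity paths in parallel between them.
R_inner = 0.011/(0.588×6.83) = 0.002739 K/W
R_stud  = 0.135/(51.6×0.18×6.83) = 0.002128 K/W
R_cav   = 0.135/(0.0271×0.82×6.83) = 0.8895 K/W
1/R_core = 1/R_stud + 1/R_cav → R_core = 0.002123 K/W
R_outer = 0.016/(0.183×6.83) = 0.0128 K/W
R_total = 0.01766 K/W
Q = ΔT/R_total = 16/0.01766

Q ≈ 906 W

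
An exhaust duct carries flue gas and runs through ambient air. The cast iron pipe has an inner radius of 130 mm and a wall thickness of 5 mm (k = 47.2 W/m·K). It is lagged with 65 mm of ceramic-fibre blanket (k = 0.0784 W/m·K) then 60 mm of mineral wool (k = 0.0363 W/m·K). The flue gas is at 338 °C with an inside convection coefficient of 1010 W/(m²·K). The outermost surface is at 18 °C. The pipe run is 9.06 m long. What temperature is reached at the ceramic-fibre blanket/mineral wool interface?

T ≈ 207 °C

Cylindrical conduction, so R = ln(r₂/r₁)/(2πkL) per layer, in series:
R_inner film = 1/(h_i·2πr₁L) = 1/(1010×2π×0.13×9.06) = 1.338×10^-4 K/W
R_cast iron pipe wall = ln(135/130)/(2π×47.2×9.06) = 1.405×10^-5 K/W
R_ceramic-fibre blanket = ln(200/135)/(2π×0.0784×9.06) = 0.08807 K/W
R_mineral wool = ln(260/200)/(2π×0.0363×9.06) = 0.127 K/W
R_total = 0.2152 K/W
Q = ΔT/R_total = 320/0.2152
Q = 1490 W
T_interface = T_inner − Q·ΣR(inner→interface) = 338 − 1490×0.08822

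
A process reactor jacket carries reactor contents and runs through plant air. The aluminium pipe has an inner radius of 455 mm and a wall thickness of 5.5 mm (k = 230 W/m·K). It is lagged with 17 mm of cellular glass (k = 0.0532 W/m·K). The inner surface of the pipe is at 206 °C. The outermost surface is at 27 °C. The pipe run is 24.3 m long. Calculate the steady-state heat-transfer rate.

For a radial system each layer contributes R = ln(r_out/r_in)/(2πkL); films add R = 1/(hA).
R_aluminium pipe wall = ln(460.5/455)/(2π×230×24.3) = 3.422×10^-7 K/W
R_cellular glass = ln(477.5/460.5)/(2π×0.0532×24.3) = 0.004463 K/W
R_total = 0.004463 K/W
Q = ΔT/R_total = 179/0.004463

Q ≈ 40100 W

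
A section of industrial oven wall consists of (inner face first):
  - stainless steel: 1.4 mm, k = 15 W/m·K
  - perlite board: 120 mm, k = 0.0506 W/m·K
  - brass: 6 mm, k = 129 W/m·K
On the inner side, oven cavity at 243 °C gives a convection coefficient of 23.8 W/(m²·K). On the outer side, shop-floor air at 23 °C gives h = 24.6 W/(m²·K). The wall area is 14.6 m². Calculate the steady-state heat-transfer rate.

Series thermal resistances:
R_inner film = 1/(h_i·A) = 1/(23.8×14.6) = 0.002878 K/W
R_stainless steel = L/(kA) = 0.0014/(15×14.6) = 6.393×10^-6 K/W
R_perlite board = L/(kA) = 0.12/(0.0506×14.6) = 0.1624 K/W
R_brass = L/(kA) = 0.006/(129×14.6) = 3.186×10^-6 K/W
R_outer film = 1/(h_o·A) = 1/(24.6×14.6) = 0.002784 K/W
R_total = 0.1681 K/W
Q = ΔT / R_total = 220 / 0.1681

Q ≈ 1310 W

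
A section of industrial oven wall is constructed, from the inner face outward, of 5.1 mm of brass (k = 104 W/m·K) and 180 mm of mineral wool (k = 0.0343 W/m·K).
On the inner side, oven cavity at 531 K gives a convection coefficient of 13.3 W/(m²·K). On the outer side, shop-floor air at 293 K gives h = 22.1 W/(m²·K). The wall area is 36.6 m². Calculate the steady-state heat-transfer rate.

Series thermal resistances:
R_inner film = 1/(h_i·A) = 1/(13.3×36.6) = 0.002054 K/W
R_brass = L/(kA) = 0.0051/(104×36.6) = 1.34×10^-6 K/W
R_mineral wool = L/(kA) = 0.18/(0.0343×36.6) = 0.1434 K/W
R_outer film = 1/(h_o·A) = 1/(22.1×36.6) = 0.001236 K/W
R_total = 0.1467 K/W
Q = ΔT / R_total = 238 / 0.1467

Q ≈ 1620 W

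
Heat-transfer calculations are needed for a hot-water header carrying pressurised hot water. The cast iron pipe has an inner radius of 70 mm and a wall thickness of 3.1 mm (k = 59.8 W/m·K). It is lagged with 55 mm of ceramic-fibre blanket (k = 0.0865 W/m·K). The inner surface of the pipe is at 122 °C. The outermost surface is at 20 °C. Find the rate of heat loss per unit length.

q′ ≈ 98.8 W/m

Cylindrical conduction, so R = ln(r₂/r₁)/(2πkL) per layer, in series:
R_cast iron pipe wall = ln(73.1/70)/(2π×59.8×1) = 1.153×10^-4 K/W
R_ceramic-fibre blanket = ln(128.1/73.1)/(2π×0.0865×1) = 1.032 K/W
R_total = 1.032 K/W
Q = ΔT/R_total = 102/1.032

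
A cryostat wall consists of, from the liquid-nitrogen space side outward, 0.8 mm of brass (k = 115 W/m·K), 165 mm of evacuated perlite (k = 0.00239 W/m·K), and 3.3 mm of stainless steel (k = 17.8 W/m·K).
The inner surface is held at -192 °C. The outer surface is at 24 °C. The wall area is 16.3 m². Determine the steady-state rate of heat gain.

Q ≈ 51 W

Series thermal resistances:
R_brass = L/(kA) = 0.0008/(115×16.3) = 4.268×10^-7 K/W
R_evacuated perlite = L/(kA) = 0.165/(0.00239×16.3) = 4.235 K/W
R_stainless steel = L/(kA) = 0.0033/(17.8×16.3) = 1.137×10^-5 K/W
R_total = 4.235 K/W
Q = ΔT / R_total = 216 / 4.235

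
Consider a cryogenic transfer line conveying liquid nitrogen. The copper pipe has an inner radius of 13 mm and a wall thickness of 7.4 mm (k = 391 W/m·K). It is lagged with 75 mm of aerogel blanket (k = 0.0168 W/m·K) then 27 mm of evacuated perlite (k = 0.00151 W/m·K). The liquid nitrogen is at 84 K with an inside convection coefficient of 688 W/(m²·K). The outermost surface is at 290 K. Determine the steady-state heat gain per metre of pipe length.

q′ ≈ 5.04 W/m

For a radial system each layer contributes R = ln(r_out/r_in)/(2πkL); films add R = 1/(hA).
R_inner film = 1/(h_i·2πr₁L) = 1/(688×2π×0.013×1) = 0.01779 K/W
R_copper pipe wall = ln(20.4/13)/(2π×391×1) = 1.834×10^-4 K/W
R_aerogel blanket = ln(95.4/20.4)/(2π×0.0168×1) = 14.61 K/W
R_evacuated perlite = ln(122.4/95.4)/(2π×0.00151×1) = 26.27 K/W
R_total = 40.9 K/W
Q = ΔT/R_total = 206/40.9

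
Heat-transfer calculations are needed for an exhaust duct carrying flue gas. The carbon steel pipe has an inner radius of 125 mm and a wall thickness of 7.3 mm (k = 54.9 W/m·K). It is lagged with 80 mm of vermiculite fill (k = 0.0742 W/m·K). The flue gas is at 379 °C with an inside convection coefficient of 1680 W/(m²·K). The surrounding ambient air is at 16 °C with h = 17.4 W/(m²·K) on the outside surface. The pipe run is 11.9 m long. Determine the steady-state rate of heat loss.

Q ≈ 4080 W

Per-layer cylindrical resistances, series-summed:
R_inner film = 1/(h_i·2πr₁L) = 1/(1680×2π×0.125×11.9) = 6.369×10^-5 K/W
R_carbon steel pipe wall = ln(132.3/125)/(2π×54.9×11.9) = 1.383×10^-5 K/W
R_vermiculite fill = ln(212.3/132.3)/(2π×0.0742×11.9) = 0.08524 K/W
R_outer film = 1/(h_o·2πr_oL) = 1/(17.4×2π×0.2123×11.9) = 0.003621 K/W
R_total = 0.08894 K/W
Q = ΔT/R_total = 363/0.08894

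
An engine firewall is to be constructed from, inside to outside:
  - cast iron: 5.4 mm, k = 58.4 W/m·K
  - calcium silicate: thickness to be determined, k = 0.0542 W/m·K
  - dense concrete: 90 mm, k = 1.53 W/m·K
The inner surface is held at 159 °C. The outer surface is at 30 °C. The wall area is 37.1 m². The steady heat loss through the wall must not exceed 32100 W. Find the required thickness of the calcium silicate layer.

L ≈ 4.89 mm

Using the resistance-network approach (series):
R_cast iron = L/(kA) = 0.0054/(58.4×37.1) = 2.492×10^-6 K/W
R_dense concrete = L/(kA) = 0.09/(1.53×37.1) = 0.001586 K/W
Sum of the known resistances R_other = 0.001588 K/W
Required total resistance R_tot = ΔT/Q_allow = 129/32100 = 0.004019 K/W
R_calcium silicate = R_tot − R_other = 0.002431 K/W
L = R·k·A = 0.002431×0.0542×37.1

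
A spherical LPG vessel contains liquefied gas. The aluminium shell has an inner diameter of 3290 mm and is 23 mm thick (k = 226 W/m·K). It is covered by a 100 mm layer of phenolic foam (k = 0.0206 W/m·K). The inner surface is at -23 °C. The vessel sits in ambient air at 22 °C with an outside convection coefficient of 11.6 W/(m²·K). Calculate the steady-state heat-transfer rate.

Q ≈ 338 W

For a spherical shell R = (1/r₁ − 1/r₂)/(4πk); film R = 1/(h·4πr²). In series:
R_aluminium shell = (1/1.645 − 1/1.668)/(4π×226) = 2.952×10^-6 K/W
R_phenolic foam = (1/1.668 − 1/1.768)/(4π×0.0206) = 0.131 K/W
R_outer film = 1/(h·4πr_o²) = 1/(11.6×4π×1.768²) = 0.002195 K/W
R_total = 0.1332 K/W
Q = ΔT/R_total = 45/0.1332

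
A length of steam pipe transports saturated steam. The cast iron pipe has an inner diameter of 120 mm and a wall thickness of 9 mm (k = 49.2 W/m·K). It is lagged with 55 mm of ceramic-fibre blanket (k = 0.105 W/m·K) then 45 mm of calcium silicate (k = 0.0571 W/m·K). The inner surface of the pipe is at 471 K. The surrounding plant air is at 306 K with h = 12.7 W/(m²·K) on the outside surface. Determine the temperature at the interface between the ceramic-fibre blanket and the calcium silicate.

For a radial system each layer contributes R = ln(r_out/r_in)/(2πkL); films add R = 1/(hA).
R_cast iron pipe wall = ln(69/60)/(2π×49.2×1) = 4.521×10^-4 K/W
R_ceramic-fibre blanket = ln(124/69)/(2π×0.105×1) = 0.8885 K/W
R_calcium silicate = ln(169/124)/(2π×0.0571×1) = 0.863 K/W
R_outer film = 1/(h_o·2πr_oL) = 1/(12.7×2π×0.169×1) = 0.07415 K/W
R_total = 1.826 K/W
Q = ΔT/R_total = 165/1.826
Q = 90.4 W/m
T_interface = T_inner − Q·ΣR(inner→interface) = 471 − 90.4×0.889

T ≈ 391 K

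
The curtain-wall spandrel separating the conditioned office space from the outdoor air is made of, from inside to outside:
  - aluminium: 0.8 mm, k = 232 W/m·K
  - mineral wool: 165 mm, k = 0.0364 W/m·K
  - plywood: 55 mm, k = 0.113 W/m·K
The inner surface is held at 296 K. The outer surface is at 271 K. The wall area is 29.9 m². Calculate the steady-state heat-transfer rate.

Thermal resistances in series:
R_aluminium = L/(kA) = 0.0008/(232×29.9) = 1.153×10^-7 K/W
R_mineral wool = L/(kA) = 0.165/(0.0364×29.9) = 0.1516 K/W
R_plywood = L/(kA) = 0.055/(0.113×29.9) = 0.01628 K/W
R_total = 0.1679 K/W
Q = ΔT / R_total = 25 / 0.1679

Q ≈ 149 W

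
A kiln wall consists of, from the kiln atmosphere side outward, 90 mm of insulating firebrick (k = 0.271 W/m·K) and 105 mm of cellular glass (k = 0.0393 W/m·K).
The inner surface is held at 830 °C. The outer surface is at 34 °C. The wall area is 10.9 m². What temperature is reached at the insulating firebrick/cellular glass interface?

T ≈ 742 °C

Treating each layer as a thermal resistance in series:
R_insulating firebrick = L/(kA) = 0.09/(0.271×10.9) = 0.03047 K/W
R_cellular glass = L/(kA) = 0.105/(0.0393×10.9) = 0.2451 K/W
R_total = 0.2756 K/W;  Q = ΔT/R_total = 796/0.2756 = 2888 W
T_interface = T_inner − Q·ΣR(inner→interface) = 830 − 2890×0.03047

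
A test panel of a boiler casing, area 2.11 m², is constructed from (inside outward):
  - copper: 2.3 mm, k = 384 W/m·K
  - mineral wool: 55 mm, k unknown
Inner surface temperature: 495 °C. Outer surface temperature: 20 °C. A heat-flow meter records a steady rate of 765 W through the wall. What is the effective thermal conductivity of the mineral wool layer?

Series thermal resistances:
R_copper = L/(kA) = 0.0023/(384×2.11) = 2.839×10^-6 K/W
Sum of known resistances R_other = 2.839×10^-6 K/W
Total R = ΔT/Q = 475/765 = 0.6209 K/W
R_mineral wool = R_total − R_other = 0.6209 K/W
k = L/(R·A) = 0.055/(0.6209×2.11)

k ≈ 0.042 W/(m·K)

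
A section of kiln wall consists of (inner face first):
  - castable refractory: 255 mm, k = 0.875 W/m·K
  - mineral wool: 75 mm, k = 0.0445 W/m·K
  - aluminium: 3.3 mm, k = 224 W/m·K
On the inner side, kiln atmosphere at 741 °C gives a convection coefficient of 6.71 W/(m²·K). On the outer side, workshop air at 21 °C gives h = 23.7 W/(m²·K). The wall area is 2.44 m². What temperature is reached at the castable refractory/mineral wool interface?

Thermal resistances in series:
R_inner film = 1/(h_i·A) = 1/(6.71×2.44) = 0.06108 K/W
R_castable refractory = L/(kA) = 0.255/(0.875×2.44) = 0.1194 K/W
R_mineral wool = L/(kA) = 0.075/(0.0445×2.44) = 0.6907 K/W
R_aluminium = L/(kA) = 0.0033/(224×2.44) = 6.038×10^-6 K/W
R_outer film = 1/(h_o·A) = 1/(23.7×2.44) = 0.01729 K/W
R_total = 0.8885 K/W;  Q = ΔT/R_total = 720/0.8885 = 810.3 W
T_interface = T_inner − Q·ΣR(inner→interface) = 741 − 810×0.1805

T ≈ 595 °C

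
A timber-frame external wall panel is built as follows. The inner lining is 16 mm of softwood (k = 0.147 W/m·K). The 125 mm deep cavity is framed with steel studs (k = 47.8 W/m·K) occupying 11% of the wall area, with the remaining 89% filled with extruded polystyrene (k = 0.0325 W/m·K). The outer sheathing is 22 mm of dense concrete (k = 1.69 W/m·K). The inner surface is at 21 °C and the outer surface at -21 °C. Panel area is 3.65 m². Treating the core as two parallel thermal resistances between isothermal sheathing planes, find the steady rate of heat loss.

Q ≈ 1050 W

Sheathing layers in series; stud and cavity paths in parallel between them.
R_inner = 0.016/(0.147×3.65) = 0.02982 K/W
R_stud  = 0.125/(47.8×0.11×3.65) = 0.006513 K/W
R_cav   = 0.125/(0.0325×0.89×3.65) = 1.184 K/W
1/R_core = 1/R_stud + 1/R_cav → R_core = 0.006478 K/W
R_outer = 0.022/(1.69×3.65) = 0.003567 K/W
R_total = 0.03986 K/W
Q = ΔT/R_total = 42/0.03986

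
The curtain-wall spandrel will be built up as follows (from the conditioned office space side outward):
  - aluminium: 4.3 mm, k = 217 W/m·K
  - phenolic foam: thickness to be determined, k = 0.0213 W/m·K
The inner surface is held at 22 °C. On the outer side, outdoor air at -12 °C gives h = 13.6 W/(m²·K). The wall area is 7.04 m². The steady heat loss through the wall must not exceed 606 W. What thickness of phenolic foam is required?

Treating each layer as a thermal resistance in series:
R_aluminium = L/(kA) = 0.0043/(217×7.04) = 2.815×10^-6 K/W
R_outer film = 1/(h_o·A) = 1/(13.6×7.04) = 0.01044 K/W
Sum of the known resistances R_other = 0.01045 K/W
Required total resistance R_tot = ΔT/Q_allow = 34/606 = 0.05611 K/W
R_phenolic foam = R_tot − R_other = 0.04566 K/W
L = R·k·A = 0.04566×0.0213×7.04

L ≈ 6.85 mm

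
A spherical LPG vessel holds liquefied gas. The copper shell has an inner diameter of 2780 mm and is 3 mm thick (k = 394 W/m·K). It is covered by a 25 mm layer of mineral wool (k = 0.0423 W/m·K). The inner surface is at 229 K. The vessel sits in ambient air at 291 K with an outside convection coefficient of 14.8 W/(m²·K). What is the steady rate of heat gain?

Q ≈ 2340 W

Each spherical layer contributes R = (1/r_i − 1/r_o)/(4πk):
R_copper shell = (1/1.39 − 1/1.393)/(4π×394) = 3.129×10^-7 K/W
R_mineral wool = (1/1.393 − 1/1.418)/(4π×0.0423) = 0.02381 K/W
R_outer film = 1/(h·4πr_o²) = 1/(14.8×4π×1.418²) = 0.002674 K/W
R_total = 0.02648 K/W
Q = ΔT/R_total = 62/0.02648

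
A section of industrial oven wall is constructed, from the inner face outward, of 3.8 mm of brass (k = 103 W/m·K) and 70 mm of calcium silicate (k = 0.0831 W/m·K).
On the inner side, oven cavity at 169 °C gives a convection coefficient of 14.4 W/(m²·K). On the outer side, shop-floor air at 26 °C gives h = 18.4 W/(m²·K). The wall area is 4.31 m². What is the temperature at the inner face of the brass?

T ≈ 159 °C

Model the wall as resistances in series:
R_inner film = 1/(h_i·A) = 1/(14.4×4.31) = 0.01611 K/W
R_brass = L/(kA) = 0.0038/(103×4.31) = 8.56×10^-6 K/W
R_calcium silicate = L/(kA) = 0.07/(0.0831×4.31) = 0.1954 K/W
R_outer film = 1/(h_o·A) = 1/(18.4×4.31) = 0.01261 K/W
R_total = 0.2242 K/W;  Q = ΔT/R_total = 143/0.2242 = 637.9 W
T_interface = T_inner − Q·ΣR(inner→interface) = 169 − 638×0.01611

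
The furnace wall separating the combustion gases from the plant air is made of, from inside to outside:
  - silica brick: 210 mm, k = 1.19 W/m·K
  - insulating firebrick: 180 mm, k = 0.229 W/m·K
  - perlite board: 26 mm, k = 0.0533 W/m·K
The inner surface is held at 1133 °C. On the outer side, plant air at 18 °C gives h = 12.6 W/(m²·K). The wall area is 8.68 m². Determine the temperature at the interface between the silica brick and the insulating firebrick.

Treating each layer as a thermal resistance in series:
R_silica brick = L/(kA) = 0.21/(1.19×8.68) = 0.02033 K/W
R_insulating firebrick = L/(kA) = 0.18/(0.229×8.68) = 0.09056 K/W
R_perlite board = L/(kA) = 0.026/(0.0533×8.68) = 0.0562 K/W
R_outer film = 1/(h_o·A) = 1/(12.6×8.68) = 0.009143 K/W
R_total = 0.1762 K/W;  Q = ΔT/R_total = 1115/0.1762 = 6327 W
T_interface = T_inner − Q·ΣR(inner→interface) = 1133 − 6330×0.02033

T ≈ 1000 °C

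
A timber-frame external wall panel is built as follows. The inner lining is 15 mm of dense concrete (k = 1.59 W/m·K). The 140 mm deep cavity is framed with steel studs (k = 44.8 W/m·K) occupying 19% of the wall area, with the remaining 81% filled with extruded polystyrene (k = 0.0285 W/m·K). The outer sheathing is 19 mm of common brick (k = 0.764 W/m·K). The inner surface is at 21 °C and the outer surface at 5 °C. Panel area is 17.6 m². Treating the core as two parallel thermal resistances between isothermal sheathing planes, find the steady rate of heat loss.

Q ≈ 5550 W

Sheathing layers in series; stud and cavity paths in parallel between them.
R_inner = 0.015/(1.59×17.6) = 5.36×10^-4 K/W
R_stud  = 0.14/(44.8×0.19×17.6) = 9.345×10^-4 K/W
R_cav   = 0.14/(0.0285×0.81×17.6) = 0.3446 K/W
1/R_core = 1/R_stud + 1/R_cav → R_core = 9.32×10^-4 K/W
R_outer = 0.019/(0.764×17.6) = 0.001413 K/W
R_total = 0.002881 K/W
Q = ΔT/R_total = 16/0.002881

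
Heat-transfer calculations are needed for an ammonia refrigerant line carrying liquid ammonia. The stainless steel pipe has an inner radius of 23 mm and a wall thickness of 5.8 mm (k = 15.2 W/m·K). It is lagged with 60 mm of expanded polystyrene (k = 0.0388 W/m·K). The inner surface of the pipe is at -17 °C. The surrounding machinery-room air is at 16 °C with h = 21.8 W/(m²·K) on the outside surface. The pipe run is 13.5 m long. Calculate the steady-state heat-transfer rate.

Treating each annulus and film as a series resistance:
R_stainless steel pipe wall = ln(28.8/23)/(2π×15.2×13.5) = 1.744×10^-4 K/W
R_expanded polystyrene = ln(88.8/28.8)/(2π×0.0388×13.5) = 0.3421 K/W
R_outer film = 1/(h_o·2πr_oL) = 1/(21.8×2π×0.0888×13.5) = 0.00609 K/W
R_total = 0.3484 K/W
Q = ΔT/R_total = 33/0.3484

Q ≈ 94.7 W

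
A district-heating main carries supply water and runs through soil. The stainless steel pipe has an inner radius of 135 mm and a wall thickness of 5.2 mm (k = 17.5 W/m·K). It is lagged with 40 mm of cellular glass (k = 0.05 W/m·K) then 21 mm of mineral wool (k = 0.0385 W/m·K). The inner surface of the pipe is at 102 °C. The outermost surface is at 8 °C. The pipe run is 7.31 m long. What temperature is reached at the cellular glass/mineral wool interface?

T ≈ 42.1 °C

For a radial system each layer contributes R = ln(r_out/r_in)/(2πkL); films add R = 1/(hA).
R_stainless steel pipe wall = ln(140.2/135)/(2π×17.5×7.31) = 4.702×10^-5 K/W
R_cellular glass = ln(180.2/140.2)/(2π×0.05×7.31) = 0.1093 K/W
R_mineral wool = ln(201.2/180.2)/(2π×0.0385×7.31) = 0.06234 K/W
R_total = 0.1717 K/W
Q = ΔT/R_total = 94/0.1717
Q = 548 W
T_interface = T_inner − Q·ΣR(inner→interface) = 102 − 548×0.1093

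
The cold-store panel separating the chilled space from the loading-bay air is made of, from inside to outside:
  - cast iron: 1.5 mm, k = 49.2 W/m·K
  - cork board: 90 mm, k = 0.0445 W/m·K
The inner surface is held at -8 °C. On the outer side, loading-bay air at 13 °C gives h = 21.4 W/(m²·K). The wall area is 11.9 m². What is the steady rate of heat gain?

Q ≈ 121 W

Thermal resistances in series:
R_cast iron = L/(kA) = 0.0015/(49.2×11.9) = 2.562×10^-6 K/W
R_cork board = L/(kA) = 0.09/(0.0445×11.9) = 0.17 K/W
R_outer film = 1/(h_o·A) = 1/(21.4×11.9) = 0.003927 K/W
R_total = 0.1739 K/W
Q = ΔT / R_total = 21 / 0.1739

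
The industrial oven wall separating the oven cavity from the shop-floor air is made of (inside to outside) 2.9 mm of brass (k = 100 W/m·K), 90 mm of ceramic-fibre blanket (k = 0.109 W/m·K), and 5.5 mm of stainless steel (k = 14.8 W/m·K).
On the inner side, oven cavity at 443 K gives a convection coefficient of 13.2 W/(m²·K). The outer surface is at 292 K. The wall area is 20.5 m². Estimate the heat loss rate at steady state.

Q ≈ 3430 W

Model the wall as resistances in series:
R_inner film = 1/(h_i·A) = 1/(13.2×20.5) = 0.003695 K/W
R_brass = L/(kA) = 0.0029/(100×20.5) = 1.415×10^-6 K/W
R_ceramic-fibre blanket = L/(kA) = 0.09/(0.109×20.5) = 0.04028 K/W
R_stainless steel = L/(kA) = 0.0055/(14.8×20.5) = 1.813×10^-5 K/W
R_total = 0.04399 K/W
Q = ΔT / R_total = 151 / 0.04399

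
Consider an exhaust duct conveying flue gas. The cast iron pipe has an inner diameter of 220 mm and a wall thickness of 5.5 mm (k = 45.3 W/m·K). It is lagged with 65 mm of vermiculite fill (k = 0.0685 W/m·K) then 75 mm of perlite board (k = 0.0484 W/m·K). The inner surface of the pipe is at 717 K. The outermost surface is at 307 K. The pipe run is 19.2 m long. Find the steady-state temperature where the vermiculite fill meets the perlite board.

T ≈ 522 K

Radial resistances (cylindrical: R_cond = ln(r_o/r_i)/(2πkL), R_conv = 1/(h·2πrL)):
R_cast iron pipe wall = ln(115.5/110)/(2π×45.3×19.2) = 8.928×10^-6 K/W
R_vermiculite fill = ln(180.5/115.5)/(2π×0.0685×19.2) = 0.05403 K/W
R_perlite board = ln(255.5/180.5)/(2π×0.0484×19.2) = 0.05951 K/W
R_total = 0.1135 K/W
Q = ΔT/R_total = 410/0.1135
Q = 3610 W
T_interface = T_inner − Q·ΣR(inner→interface) = 717 − 3610×0.05404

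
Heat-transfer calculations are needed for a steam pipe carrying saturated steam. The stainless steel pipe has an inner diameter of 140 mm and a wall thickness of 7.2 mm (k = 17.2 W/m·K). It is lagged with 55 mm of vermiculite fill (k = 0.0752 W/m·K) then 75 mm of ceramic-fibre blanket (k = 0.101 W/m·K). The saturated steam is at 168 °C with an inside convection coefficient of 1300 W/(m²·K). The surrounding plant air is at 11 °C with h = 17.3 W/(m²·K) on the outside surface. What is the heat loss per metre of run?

Per-layer cylindrical resistances, series-summed:
R_inner film = 1/(h_i·2πr₁L) = 1/(1300×2π×0.07×1) = 0.001749 K/W
R_stainless steel pipe wall = ln(77.2/70)/(2π×17.2×1) = 9.059×10^-4 K/W
R_vermiculite fill = ln(132.2/77.2)/(2π×0.0752×1) = 1.138 K/W
R_ceramic-fibre blanket = ln(207.2/132.2)/(2π×0.101×1) = 0.7081 K/W
R_outer film = 1/(h_o·2πr_oL) = 1/(17.3×2π×0.2072×1) = 0.0444 K/W
R_total = 1.894 K/W
Q = ΔT/R_total = 157/1.894

q′ ≈ 82.9 W/m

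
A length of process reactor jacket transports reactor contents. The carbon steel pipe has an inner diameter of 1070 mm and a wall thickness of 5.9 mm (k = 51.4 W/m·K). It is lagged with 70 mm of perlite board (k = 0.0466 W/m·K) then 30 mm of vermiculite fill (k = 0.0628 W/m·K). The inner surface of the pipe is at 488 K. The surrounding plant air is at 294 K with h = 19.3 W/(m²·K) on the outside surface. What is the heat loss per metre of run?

Per-layer cylindrical resistances, series-summed:
R_carbon steel pipe wall = ln(540.9/535)/(2π×51.4×1) = 3.396×10^-5 K/W
R_perlite board = ln(610.9/540.9)/(2π×0.0466×1) = 0.4156 K/W
R_vermiculite fill = ln(640.9/610.9)/(2π×0.0628×1) = 0.1215 K/W
R_outer film = 1/(h_o·2πr_oL) = 1/(19.3×2π×0.6409×1) = 0.01287 K/W
R_total = 0.55 K/W
Q = ΔT/R_total = 194/0.55

q′ ≈ 353 W/m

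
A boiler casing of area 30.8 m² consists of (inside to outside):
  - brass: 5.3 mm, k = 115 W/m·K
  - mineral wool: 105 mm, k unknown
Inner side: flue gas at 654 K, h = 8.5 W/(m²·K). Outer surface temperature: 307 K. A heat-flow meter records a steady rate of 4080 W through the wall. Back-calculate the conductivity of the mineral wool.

k ≈ 0.042 W/(m·K)

Model the wall as resistances in series:
R_inner film = 1/(h_i·A) = 1/(8.5×30.8) = 0.00382 K/W
R_brass = L/(kA) = 0.0053/(115×30.8) = 1.496×10^-6 K/W
Sum of known resistances R_other = 0.003821 K/W
Total R = ΔT/Q = 347/4080 = 0.08505 K/W
R_mineral wool = R_total − R_other = 0.08123 K/W
k = L/(R·A) = 0.105/(0.08123×30.8)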